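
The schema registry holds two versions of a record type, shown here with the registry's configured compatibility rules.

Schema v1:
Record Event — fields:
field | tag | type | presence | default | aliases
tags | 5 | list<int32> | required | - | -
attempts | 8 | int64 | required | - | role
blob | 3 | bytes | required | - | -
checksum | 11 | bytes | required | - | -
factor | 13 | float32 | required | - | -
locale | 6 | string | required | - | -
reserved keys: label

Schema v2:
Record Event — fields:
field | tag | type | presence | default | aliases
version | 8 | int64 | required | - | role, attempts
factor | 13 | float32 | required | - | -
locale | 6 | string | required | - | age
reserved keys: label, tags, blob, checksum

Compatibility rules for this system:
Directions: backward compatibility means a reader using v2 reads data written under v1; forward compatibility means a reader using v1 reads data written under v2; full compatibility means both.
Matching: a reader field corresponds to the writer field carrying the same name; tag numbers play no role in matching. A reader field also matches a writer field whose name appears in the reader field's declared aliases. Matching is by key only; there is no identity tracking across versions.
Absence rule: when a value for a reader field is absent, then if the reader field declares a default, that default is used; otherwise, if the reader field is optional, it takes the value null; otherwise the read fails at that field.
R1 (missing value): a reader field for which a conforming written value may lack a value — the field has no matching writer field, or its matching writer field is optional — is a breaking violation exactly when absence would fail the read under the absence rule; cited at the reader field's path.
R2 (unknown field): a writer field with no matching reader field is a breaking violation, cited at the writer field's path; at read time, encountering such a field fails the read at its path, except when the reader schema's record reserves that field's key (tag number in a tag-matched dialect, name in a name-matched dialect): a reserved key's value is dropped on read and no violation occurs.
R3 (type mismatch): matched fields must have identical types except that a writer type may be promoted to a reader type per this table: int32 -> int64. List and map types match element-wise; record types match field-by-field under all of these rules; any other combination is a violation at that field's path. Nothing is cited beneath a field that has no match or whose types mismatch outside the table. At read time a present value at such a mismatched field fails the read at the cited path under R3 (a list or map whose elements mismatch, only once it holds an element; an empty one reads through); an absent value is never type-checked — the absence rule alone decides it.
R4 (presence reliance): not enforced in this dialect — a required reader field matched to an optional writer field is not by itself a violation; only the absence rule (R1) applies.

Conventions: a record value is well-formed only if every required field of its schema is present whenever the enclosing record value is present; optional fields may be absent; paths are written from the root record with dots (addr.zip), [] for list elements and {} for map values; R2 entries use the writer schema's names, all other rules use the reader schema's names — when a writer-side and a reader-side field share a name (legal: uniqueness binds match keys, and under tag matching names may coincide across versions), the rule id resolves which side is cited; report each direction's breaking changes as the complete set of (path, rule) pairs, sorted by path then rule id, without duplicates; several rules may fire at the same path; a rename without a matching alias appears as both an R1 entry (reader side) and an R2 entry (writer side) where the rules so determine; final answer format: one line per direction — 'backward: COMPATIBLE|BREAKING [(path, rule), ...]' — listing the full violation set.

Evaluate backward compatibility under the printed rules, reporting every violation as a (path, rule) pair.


backward: COMPATIBLE []

arrows below run writer -> reader for Event
backward analysis of Event with v2 as reader and v1 as writer:
  int64 -> int64, writer required: version aligns to attempts
  float32 -> float32, writer required: factor aligns to factor
  string -> string, writer required: locale aligns to locale
  writer field tags has no reader counterpart
  writer field blob has no reader counterpart
  writer field checksum has no reader counterpart
  => no violations; backward on Event: COMPATIBLE
remaining Event differences; none change what is asked:
  removed field tags from record Event (its key "tags" joins the reserved list) -> fires only in the forward direction of Event, which is not asked here
  removed field blob from record Event (its key "blob" joins the reserved list) -> fires only in the forward direction of Event, which is not asked here
  removed field checksum from record Event (its key "checksum" joins the reserved list) -> fires only in the forward direction of Event, which is not asked here
  renamed field attempts to version in record Event (alias attempts declared on the renamed field) -> fires only in the forward direction of Event, which is not asked here


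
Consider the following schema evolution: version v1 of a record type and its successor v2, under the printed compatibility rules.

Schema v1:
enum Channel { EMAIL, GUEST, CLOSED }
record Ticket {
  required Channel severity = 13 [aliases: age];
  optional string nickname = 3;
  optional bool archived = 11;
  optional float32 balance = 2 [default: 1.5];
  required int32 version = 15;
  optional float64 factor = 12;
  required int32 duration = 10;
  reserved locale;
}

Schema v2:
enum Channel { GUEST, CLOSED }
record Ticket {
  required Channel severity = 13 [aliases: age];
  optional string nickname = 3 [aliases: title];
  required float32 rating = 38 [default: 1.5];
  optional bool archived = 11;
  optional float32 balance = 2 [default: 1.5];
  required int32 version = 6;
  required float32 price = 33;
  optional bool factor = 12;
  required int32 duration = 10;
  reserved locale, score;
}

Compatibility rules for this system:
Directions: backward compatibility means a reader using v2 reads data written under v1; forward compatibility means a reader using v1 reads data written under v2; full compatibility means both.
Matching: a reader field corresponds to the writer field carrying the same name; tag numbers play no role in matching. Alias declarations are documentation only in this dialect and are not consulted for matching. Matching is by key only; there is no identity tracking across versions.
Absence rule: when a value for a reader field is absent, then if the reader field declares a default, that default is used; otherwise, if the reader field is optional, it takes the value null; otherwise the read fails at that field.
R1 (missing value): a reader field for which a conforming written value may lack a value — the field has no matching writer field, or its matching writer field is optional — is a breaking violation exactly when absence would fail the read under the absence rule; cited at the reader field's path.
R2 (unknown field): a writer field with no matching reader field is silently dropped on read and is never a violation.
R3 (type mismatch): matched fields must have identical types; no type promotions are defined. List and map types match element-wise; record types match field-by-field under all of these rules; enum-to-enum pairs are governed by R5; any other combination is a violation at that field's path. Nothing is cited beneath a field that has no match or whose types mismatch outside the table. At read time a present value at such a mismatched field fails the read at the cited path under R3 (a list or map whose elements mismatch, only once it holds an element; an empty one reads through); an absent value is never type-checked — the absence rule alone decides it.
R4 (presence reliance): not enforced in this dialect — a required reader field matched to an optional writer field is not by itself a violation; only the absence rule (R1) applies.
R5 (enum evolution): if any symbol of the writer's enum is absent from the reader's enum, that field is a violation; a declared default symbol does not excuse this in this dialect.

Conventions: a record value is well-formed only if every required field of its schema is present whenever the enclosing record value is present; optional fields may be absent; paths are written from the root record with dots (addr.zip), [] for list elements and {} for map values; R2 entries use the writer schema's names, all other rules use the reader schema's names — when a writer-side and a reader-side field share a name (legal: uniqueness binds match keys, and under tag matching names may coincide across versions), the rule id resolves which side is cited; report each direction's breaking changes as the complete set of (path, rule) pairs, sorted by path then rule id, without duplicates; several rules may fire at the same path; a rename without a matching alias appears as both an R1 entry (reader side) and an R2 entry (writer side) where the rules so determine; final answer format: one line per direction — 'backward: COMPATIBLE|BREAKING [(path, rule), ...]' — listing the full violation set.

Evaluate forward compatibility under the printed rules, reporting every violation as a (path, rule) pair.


forward: BREAKING [(factor, R3)]

each type pair in Ticket: writer, then reader
forward pass over Ticket, reader schema v1, writer schema v2:
  severity: paired with writer severity (Channel -> Channel; writer required)
  nickname: paired with writer nickname (string -> string; writer optional)
  archived: paired with writer archived (bool -> bool; writer optional)
  balance: paired with writer balance (float32 -> float32; writer optional)
  version: paired with writer version (int32 -> int32; writer required)
  factor: paired with writer factor (bool -> float64; writer optional)
  duration: paired with writer duration (int32 -> int32; writer required)
  leftover writer field: rating
  leftover writer field: price
  R3 fires at factor
  => forward: BREAKING (1)
diffs on Ticket not affecting the asked answer:
  field version in record Ticket: tag 15 changed to 6 -> fires no rule on Ticket, leaving the asked answer as it is
  added field price to record Ticket: required float32, tag 33 (in v2 it sits immediately before factor) -> matters only for Ticket's backward compatibility — outside the asked direction
  enum Channel (field severity in record Ticket): symbol EMAIL removed -> matters only for Ticket's backward compatibility — outside the asked direction
  added field rating to record Ticket: required float32, tag 38, default 1.5 (in v2 it sits immediately before archived) -> fires no rule on Ticket, leaving the asked answer as it is


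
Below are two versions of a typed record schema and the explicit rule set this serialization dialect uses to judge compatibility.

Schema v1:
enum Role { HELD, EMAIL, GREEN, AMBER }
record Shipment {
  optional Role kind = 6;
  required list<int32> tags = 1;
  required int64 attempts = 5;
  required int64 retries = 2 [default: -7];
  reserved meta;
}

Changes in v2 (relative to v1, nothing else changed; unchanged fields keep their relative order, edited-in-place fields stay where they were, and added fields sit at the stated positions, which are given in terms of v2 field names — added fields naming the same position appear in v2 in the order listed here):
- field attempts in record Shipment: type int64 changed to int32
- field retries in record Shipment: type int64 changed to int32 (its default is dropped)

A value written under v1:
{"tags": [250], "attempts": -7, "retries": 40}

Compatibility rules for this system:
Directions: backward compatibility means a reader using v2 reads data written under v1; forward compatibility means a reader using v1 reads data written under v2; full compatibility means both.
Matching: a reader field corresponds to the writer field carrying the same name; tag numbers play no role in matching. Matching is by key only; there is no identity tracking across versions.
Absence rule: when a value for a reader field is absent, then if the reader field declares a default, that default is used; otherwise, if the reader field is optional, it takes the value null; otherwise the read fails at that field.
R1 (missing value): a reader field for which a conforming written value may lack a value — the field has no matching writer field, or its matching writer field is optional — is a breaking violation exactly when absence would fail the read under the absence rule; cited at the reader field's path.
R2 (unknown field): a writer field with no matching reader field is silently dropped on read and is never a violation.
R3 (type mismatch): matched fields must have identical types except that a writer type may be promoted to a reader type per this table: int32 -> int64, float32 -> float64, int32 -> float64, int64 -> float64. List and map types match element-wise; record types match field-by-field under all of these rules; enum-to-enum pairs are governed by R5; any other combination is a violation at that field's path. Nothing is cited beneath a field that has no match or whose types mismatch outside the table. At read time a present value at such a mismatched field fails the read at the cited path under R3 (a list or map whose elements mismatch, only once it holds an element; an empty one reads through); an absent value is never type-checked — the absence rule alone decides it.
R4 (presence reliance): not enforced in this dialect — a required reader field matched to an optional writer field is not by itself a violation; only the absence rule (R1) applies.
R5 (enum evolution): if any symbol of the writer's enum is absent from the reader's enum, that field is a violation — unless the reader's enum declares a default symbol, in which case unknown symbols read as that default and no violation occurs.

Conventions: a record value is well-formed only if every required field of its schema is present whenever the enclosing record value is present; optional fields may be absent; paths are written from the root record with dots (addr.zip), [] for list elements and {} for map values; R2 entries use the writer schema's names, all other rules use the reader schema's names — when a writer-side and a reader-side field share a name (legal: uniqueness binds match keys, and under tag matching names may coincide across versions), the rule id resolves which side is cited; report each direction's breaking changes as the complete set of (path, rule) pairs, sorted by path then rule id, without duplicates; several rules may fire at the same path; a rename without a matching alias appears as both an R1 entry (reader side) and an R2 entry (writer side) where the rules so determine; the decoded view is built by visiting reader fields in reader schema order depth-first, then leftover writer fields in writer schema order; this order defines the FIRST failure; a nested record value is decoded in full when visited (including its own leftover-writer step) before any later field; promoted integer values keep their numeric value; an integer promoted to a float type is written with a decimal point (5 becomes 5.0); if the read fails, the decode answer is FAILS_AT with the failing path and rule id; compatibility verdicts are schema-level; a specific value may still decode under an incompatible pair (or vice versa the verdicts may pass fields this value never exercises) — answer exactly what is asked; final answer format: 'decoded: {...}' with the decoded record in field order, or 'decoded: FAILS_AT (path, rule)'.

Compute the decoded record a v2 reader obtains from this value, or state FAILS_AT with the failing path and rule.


in Shipment below, arrows point writer -> reader
decode (reader v2):
  kind := null (not supplied -> null)
  tags := [250]
  read fails at attempts under R3
  => FAILS_AT (attempts, R3)
the rest of the Shipment diff is inert for this question:
  field retries in record Shipment: type int64 changed to int32 (its default is dropped) -> changes Shipment's schema-level verdicts only — the decode of this value is the same

decoded: FAILS_AT (attempts, R3)


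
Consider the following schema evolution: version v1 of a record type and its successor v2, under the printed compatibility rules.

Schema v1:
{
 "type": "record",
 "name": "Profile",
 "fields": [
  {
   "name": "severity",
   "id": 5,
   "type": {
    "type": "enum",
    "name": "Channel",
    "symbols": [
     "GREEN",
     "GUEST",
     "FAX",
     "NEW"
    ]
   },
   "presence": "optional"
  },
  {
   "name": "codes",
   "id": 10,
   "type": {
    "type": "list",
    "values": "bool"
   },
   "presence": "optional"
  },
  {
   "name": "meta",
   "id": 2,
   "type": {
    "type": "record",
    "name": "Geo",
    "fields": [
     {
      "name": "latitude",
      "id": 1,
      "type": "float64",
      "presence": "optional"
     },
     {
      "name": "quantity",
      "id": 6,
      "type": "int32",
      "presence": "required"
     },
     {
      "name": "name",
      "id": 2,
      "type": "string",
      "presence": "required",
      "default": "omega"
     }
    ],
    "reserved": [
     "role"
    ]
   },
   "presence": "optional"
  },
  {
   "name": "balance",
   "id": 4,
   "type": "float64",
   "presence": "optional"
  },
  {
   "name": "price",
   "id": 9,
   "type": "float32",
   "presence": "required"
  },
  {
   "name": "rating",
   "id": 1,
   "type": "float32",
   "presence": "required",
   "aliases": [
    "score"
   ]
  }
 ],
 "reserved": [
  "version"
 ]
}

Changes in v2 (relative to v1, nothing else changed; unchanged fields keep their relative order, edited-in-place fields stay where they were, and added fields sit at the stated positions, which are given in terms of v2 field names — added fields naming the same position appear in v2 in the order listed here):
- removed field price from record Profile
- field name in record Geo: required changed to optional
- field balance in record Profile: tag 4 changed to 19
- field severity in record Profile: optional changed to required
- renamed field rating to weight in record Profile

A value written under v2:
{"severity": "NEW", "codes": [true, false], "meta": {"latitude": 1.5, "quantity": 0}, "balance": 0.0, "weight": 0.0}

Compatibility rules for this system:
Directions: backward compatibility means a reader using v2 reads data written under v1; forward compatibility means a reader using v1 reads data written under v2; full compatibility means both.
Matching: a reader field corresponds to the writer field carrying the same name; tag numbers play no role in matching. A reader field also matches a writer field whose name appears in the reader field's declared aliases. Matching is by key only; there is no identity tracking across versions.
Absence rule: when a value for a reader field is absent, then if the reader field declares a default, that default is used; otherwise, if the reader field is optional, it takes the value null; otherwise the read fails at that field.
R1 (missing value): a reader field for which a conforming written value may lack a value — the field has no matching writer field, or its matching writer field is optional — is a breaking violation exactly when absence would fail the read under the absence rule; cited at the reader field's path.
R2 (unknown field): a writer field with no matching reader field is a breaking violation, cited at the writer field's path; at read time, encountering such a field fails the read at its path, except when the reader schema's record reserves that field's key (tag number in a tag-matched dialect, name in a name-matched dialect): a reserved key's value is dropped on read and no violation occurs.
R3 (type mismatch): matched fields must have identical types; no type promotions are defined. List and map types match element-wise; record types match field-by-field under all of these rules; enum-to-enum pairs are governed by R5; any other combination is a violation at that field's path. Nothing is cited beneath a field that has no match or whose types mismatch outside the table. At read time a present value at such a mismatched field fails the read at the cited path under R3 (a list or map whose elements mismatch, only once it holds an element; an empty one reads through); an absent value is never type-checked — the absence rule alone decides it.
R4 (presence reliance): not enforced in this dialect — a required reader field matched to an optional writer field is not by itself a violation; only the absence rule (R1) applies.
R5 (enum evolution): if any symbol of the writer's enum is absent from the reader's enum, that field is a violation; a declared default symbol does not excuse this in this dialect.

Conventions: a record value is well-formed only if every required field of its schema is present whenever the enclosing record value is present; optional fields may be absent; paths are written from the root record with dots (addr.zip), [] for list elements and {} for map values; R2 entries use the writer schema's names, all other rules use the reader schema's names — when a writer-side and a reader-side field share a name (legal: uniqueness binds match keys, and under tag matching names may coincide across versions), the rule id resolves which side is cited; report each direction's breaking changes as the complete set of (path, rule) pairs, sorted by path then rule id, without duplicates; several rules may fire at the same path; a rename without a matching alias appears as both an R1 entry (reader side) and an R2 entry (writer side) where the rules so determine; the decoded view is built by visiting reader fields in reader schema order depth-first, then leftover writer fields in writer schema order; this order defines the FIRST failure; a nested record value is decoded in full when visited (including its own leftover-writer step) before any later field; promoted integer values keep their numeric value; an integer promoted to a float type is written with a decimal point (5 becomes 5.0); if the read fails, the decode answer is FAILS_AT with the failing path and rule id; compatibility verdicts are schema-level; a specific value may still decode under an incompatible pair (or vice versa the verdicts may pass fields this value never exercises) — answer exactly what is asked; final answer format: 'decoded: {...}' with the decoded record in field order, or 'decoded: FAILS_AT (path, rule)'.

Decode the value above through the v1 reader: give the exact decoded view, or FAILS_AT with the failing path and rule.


the writer's type comes first in each Profile pair
decode (reader v1):
  severity := "NEW"
  codes := [true, false]
  meta.latitude := 1.5
  meta.quantity := 0
  meta.name := "omega" (absent -> default)
  balance := 0.0
  read fails at price under R1 (no fill)
  => FAILS_AT (price, R1)
diffs on Profile not affecting the asked answer:
  field name in record Geo: required changed to optional -> no rule fires on it and the decoded Profile view is identical with or without it
  field balance in record Profile: tag 4 changed to 19 -> no rule fires on it and the decoded Profile view is identical with or without it
  field severity in record Profile: optional changed to required -> shifts the Profile verdicts, not this decode
  renamed field rating to weight in record Profile -> shifts the Profile verdicts, not this decode

decoded: FAILS_AT (price, R1)


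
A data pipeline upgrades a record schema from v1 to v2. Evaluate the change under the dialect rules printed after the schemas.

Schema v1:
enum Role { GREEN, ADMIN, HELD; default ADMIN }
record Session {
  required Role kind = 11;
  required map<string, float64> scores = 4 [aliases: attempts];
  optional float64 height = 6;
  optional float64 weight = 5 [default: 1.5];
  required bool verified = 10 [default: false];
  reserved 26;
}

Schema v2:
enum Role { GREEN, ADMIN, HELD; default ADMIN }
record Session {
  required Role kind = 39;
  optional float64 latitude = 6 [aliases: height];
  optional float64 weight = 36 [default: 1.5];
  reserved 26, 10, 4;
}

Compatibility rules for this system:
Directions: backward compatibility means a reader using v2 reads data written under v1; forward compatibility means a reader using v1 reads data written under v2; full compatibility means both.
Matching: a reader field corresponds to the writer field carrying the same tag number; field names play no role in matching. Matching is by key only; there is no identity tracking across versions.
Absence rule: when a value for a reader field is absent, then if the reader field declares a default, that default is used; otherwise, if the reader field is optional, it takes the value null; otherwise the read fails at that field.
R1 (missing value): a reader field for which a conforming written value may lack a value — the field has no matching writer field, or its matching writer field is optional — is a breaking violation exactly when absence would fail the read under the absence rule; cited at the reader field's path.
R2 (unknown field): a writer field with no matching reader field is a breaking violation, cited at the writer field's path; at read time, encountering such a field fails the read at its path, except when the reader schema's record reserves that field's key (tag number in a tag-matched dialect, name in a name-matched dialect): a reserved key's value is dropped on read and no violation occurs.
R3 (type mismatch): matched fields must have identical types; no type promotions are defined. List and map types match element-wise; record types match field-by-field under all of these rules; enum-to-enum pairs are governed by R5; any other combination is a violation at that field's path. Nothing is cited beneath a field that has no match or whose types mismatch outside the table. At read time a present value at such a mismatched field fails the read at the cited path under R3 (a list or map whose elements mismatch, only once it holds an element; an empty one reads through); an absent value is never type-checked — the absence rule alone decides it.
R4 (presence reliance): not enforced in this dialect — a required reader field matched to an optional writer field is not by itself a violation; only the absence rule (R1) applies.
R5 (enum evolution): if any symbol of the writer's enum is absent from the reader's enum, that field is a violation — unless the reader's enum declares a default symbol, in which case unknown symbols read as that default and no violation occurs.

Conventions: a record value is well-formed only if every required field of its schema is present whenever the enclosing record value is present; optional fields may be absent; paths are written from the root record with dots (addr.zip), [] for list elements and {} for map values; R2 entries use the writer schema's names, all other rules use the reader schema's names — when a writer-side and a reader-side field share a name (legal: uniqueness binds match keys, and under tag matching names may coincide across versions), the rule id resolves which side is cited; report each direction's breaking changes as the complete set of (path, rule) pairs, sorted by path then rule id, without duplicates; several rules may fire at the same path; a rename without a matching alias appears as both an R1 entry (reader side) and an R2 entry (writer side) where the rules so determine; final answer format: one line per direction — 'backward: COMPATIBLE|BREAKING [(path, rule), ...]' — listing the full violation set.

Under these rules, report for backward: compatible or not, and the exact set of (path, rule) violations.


backward: BREAKING [(kind, R1), (kind, R2), (weight, R2)]

each type pair in Session: writer, then reader
backward on Session — v2 reading data written by v1:
  no writer field matches reader kind
  latitude: paired with writer height (float64 -> float64; writer optional)
  no writer field matches reader weight
  leftover writer field: kind
  leftover writer field: scores
  leftover writer field: weight
  leftover writer field: verified
  breaking: (kind, R1)
  breaking: (kind, R2)
  breaking: (weight, R2)
  => 3 violation(s): backward is BREAKING for Session
diffs on Session not affecting the asked answer:
  renamed field height to latitude in record Session (alias height declared on the renamed field) -> no rule fires on it in Session's dialect; the asked verdict holds
  removed field verified from record Session (its key 10 joins the reserved list) -> no rule fires on it in Session's dialect; the asked verdict holds
  removed field scores from record Session (its key 4 joins the reserved list) -> matters only for Session's forward compatibility — outside the asked direction


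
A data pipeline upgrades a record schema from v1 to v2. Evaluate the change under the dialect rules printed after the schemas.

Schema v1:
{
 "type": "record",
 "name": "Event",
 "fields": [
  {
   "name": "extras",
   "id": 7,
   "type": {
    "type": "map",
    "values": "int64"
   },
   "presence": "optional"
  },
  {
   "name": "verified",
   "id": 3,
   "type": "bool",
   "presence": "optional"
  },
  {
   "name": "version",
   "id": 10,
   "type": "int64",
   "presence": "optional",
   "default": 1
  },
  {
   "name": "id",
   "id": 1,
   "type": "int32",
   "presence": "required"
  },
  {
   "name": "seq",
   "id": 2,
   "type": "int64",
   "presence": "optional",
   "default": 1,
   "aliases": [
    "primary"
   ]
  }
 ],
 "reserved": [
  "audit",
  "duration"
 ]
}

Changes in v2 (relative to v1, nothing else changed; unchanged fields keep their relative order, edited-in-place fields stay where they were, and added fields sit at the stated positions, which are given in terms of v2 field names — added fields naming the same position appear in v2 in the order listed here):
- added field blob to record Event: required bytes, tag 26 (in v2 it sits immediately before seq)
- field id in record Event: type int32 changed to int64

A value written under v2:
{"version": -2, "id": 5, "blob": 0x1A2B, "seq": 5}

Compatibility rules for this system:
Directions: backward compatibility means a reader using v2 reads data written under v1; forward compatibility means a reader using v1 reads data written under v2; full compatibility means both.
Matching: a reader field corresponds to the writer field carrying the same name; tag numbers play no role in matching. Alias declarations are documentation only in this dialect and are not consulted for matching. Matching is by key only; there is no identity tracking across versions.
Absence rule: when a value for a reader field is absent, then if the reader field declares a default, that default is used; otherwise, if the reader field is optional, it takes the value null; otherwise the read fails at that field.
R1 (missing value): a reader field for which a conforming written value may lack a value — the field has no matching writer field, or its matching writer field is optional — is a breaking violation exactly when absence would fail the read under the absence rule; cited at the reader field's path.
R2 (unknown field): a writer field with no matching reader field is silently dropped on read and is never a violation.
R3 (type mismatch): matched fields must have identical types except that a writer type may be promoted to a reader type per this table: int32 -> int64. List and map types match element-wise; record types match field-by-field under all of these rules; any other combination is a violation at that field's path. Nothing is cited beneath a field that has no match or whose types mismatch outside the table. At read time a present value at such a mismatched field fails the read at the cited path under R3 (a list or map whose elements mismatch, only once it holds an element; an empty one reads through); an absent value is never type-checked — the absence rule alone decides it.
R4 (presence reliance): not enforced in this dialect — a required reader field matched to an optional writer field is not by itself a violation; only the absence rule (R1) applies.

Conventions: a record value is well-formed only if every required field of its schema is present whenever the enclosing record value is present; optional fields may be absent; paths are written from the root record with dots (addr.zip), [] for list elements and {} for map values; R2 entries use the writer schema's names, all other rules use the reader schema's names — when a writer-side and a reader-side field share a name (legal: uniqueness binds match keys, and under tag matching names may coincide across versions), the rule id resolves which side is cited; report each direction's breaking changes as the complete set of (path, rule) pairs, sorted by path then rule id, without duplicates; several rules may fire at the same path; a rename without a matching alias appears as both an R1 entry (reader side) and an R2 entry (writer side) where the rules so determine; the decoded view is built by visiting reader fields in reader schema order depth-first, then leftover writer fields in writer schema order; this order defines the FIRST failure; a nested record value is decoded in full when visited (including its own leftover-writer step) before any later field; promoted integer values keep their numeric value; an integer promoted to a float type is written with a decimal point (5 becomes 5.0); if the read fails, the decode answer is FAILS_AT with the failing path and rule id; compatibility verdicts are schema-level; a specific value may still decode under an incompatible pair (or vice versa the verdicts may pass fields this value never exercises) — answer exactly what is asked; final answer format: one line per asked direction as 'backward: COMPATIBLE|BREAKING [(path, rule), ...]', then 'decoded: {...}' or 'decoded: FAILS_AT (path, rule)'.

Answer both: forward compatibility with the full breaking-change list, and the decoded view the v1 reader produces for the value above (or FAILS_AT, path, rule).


forward: BREAKING [(id, R3)]; decoded: FAILS_AT (id, R3)

in Event below, arrows point writer -> reader
forward for Event (reader v1, writer v2):
  writer optional, map<string, int64> -> map<string, int64>: reader extras maps from writer extras
  writer optional, bool -> bool: reader verified maps from writer verified
  writer optional, int64 -> int64: reader version maps from writer version
  writer required, int64 -> int32: reader id maps from writer id
  writer optional, int64 -> int64: reader seq maps from writer seq
  writer field blob has no reader counterpart
  rule R3 violated at id
  => forward: BREAKING (1)
decoding the Event value with the v1 reader:
  extras := null (absent, optional -> null)
  verified := null (absent, optional -> null)
  version := -2
  read fails at id under R3
  => FAILS_AT (id, R3)
the other Event changes do not affect what is asked:
  added field blob to record Event: required bytes, tag 26 (in v2 it sits immediately before seq) -> matters only for Event's backward compatibility — outside the asked direction


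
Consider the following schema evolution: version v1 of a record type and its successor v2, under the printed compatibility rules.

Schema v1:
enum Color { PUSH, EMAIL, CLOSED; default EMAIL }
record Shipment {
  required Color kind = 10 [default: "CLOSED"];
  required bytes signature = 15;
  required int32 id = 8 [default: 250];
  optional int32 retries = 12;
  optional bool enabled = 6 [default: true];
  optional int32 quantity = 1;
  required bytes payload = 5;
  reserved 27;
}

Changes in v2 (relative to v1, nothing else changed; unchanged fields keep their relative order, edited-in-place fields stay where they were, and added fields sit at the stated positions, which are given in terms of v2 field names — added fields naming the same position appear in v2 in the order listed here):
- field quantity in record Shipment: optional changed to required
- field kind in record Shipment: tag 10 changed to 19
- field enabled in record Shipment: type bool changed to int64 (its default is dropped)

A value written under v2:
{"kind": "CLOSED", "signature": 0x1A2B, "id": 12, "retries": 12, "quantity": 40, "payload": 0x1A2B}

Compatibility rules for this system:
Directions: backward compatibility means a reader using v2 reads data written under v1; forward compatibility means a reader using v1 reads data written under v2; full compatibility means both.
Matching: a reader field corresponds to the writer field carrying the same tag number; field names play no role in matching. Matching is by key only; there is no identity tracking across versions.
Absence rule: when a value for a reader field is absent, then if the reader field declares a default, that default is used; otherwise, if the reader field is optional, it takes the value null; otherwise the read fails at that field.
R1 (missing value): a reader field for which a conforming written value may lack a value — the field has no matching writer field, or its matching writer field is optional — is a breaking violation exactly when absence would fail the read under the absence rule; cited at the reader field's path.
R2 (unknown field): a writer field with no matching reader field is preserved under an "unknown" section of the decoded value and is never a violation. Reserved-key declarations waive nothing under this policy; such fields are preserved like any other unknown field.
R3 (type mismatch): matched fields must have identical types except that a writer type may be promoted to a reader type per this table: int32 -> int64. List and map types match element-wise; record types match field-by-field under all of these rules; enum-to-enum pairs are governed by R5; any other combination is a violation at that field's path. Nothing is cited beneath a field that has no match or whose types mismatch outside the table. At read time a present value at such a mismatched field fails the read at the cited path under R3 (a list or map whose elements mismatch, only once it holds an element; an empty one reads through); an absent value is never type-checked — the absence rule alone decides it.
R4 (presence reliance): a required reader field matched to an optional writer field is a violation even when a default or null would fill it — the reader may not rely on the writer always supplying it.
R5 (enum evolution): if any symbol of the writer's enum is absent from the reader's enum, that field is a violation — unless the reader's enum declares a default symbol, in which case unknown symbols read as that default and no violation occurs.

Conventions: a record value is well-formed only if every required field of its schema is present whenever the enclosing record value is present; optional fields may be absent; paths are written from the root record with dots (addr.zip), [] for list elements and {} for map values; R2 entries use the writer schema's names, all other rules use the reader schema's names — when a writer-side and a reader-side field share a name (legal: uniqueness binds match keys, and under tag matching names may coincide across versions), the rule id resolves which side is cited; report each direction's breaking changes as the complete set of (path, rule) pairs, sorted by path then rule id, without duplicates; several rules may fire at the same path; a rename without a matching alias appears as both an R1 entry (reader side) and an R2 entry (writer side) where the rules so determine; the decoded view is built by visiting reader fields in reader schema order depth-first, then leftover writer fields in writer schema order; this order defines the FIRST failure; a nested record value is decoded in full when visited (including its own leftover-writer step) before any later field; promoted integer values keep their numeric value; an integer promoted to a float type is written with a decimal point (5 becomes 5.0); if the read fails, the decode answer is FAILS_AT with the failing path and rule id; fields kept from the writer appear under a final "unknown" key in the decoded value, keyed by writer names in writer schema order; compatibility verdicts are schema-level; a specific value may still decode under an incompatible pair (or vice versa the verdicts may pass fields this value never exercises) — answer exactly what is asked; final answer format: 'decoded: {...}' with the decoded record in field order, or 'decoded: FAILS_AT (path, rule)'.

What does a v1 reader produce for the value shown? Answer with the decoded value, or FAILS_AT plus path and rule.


arrows below run writer -> reader for Shipment
decode walk for Shipment under reader schema v1:
  kind := "CLOSED" (no value, default fills)
  signature := 0x1A2B
  id := 12
  retries := 12
  enabled := true (no value, default fills)
  quantity := 40
  payload := 0x1A2B
  writer kind: kept under "unknown"
  => decoded: {"kind": "CLOSED", "signature": 0x1A2B, "id": 12, "retries": 12, "enabled": true, "quantity": 40, "payload": 0x1A2B, "unknown": {"kind": "CLOSED"}}
ruling out the remaining Shipment differences:
  field quantity in record Shipment: optional changed to required -> a verdict-level change on Shipment — the shown value reads the same
  field enabled in record Shipment: type bool changed to int64 (its default is dropped) -> a verdict-level change on Shipment — the shown value reads the same

decoded: {"kind": "CLOSED", "signature": 0x1A2B, "id": 12, "retries": 12, "enabled": true, "quantity": 40, "payload": 0x1A2B, "unknown": {"kind": "CLOSED"}}
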